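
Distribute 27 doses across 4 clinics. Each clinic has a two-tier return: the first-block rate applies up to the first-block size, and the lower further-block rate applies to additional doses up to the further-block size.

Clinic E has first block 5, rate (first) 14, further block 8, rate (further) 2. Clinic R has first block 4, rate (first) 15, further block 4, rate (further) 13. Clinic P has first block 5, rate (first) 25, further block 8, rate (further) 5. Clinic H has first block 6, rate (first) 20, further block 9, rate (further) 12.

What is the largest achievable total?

Treat each block as its own option and order by rate: Clinic P/first 25 > Clinic H/first 20 > Clinic R/first 15 > Clinic E/first 14 > Clinic R/second 13 > Clinic H/second 12 > Clinic P/second 5 > Clinic E/second 2.
Clinic P first at 25: fill all 5 — 22 left.
Fill Clinic H first block (6 at 20) — 16 left.
Clinic R first at 15: fill all 4 — 12 left.
Clinic E/first (14): +5 — 7 left.
Clinic R/second (13): +4 — 3 left.
3 remain; put them into Clinic H second at 12.
Total = 25×5 + 20×6 + 15×4 + 14×5 + 13×4 + 12×3 = 463.

463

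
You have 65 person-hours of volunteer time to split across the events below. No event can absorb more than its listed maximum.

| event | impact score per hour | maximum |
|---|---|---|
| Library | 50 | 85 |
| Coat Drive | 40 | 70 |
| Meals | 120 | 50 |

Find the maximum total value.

6750

Highest impact score per hour first: Meals 120 > Library 50 > Coat Drive 40.
Meals takes 50 to reach its cap of 50 ; 15 left.
Only 15 left; Library takes them to reach 15.
Total = 50×15 + 120×50 = 6750.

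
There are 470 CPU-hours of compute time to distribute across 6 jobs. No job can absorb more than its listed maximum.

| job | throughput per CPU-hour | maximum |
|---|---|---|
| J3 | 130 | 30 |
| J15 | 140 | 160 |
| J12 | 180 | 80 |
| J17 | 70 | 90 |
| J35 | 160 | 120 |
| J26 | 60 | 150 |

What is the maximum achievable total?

65500

Highest throughput per CPU-hour first: J12 180 > J35 160 > J15 140 > J3 130 > J17 70 > J26 60.
Give J12 80 to hit its cap of 80 ; 390 left.
Give J35 120 to hit its cap of 120 ; 270 left.
J15 takes 160 to reach its cap of 160 ; 110 left.
J3: +30 to 30 (cap) ; 80 left.
Only 80 left; J17 takes them to reach 80.
Total = 130×30 + 140×160 + 180×80 + 70×80 + 160×120 = 65500.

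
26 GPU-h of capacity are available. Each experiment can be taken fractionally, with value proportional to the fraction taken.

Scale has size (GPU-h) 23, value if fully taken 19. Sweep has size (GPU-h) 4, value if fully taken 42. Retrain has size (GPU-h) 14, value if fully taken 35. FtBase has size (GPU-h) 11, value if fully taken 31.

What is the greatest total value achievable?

Rank by value-to-size ratio: Sweep 42/4≈10.5, FtBase 31/11≈2.82, Retrain 35/14≈2.5, Scale 19/23≈0.826.
Take all of Sweep (4 GPU-h, value 42) ; 22 GPU-h left.
All 11 GPU-h of FtBase fit (value 31) ; 11 remain.
Only 11 GPU-h remain; take 11/14 of Retrain for value 35×11/14 = 27.5.
Total value = 100.5.

100.5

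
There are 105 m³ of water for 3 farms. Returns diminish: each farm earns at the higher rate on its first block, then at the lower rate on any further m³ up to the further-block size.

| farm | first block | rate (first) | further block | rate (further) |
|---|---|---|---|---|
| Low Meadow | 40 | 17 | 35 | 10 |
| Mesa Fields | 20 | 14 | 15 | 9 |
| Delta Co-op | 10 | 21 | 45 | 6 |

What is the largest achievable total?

Order all 6 blocks by rate: Delta Co-op/first 21 > Low Meadow/first 17 > Mesa Fields/first 14 > Low Meadow/second 10 > Mesa Fields/second 9 > Delta Co-op/second 6.
Delta Co-op/first (21): +10 → 95 left.
Fill Low Meadow first block (40 at 17) → 55 left.
Mesa Fields/first (14): +20 → 35 left.
Low Meadow/second (10): +35 → 0 left.
Total = 21×10 + 17×40 + 14×20 + 10×35 = 1520.

1520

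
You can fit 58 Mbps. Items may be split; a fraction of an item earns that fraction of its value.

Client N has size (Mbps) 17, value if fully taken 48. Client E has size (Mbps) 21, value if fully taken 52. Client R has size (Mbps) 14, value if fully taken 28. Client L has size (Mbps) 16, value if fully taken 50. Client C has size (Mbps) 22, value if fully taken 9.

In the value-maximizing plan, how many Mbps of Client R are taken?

4

Rank by value-to-size ratio: Client L 50/16≈3.12, Client N 48/17≈2.82, Client E 52/21≈2.48, Client R 28/14≈2, Client C 9/22≈0.409.
All 16 Mbps of Client L fit (value 50) ; 42 remain.
Take all of Client N (17 Mbps, value 48) ; 25 Mbps left.
All 21 Mbps of Client E fit (value 52) ; 4 remain.
4 Mbps left: a 4/14 share of Client R gives 28×4/14 = 8.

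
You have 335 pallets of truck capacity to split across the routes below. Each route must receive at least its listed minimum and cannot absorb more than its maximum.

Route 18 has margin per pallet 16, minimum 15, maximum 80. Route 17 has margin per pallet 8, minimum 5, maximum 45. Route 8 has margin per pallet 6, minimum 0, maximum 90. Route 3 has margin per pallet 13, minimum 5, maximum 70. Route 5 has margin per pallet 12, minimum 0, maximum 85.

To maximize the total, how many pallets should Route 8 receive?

55

Meeting every minimum uses 15+5+0+5+0 = 25 pallets, leaving 310.
Highest margin per pallet first: Route 18 16 > Route 3 13 > Route 5 12 > Route 17 8 > Route 8 6.
Give Route 18 65 more to hit its cap of 80 ; 245 left.
Route 3 takes 65 more to reach its cap of 70 ; 180 left.
Give Route 5 85 more to hit its cap of 85 ; 95 left.
Route 17: +40 to 45 (cap) ; 55 left.
Route 8: +55 (room for 90) → 55. Pool exhausted.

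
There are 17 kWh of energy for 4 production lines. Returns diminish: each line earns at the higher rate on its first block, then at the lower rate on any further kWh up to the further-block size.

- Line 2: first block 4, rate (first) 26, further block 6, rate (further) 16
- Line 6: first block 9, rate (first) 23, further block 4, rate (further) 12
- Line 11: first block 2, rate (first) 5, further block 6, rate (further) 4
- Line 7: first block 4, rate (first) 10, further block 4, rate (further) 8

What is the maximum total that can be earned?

375

Treat each block as its own option and order by rate: Line 2/T1 26 > Line 6/T1 23 > Line 2/T2 16 > Line 6/T2 12 > Line 7/T1 10 > Line 7/T2 8 > Line 11/T1 5 > Line 11/T2 4.
Line 2 T1 at 26: fill all 4 → 13 left.
Line 6 T1 at 23: fill all 9 → 4 left.
Line 2/T2: +4 of 6 at 16; pool empty.
Total = 26×4 + 23×9 + 16×4 = 375.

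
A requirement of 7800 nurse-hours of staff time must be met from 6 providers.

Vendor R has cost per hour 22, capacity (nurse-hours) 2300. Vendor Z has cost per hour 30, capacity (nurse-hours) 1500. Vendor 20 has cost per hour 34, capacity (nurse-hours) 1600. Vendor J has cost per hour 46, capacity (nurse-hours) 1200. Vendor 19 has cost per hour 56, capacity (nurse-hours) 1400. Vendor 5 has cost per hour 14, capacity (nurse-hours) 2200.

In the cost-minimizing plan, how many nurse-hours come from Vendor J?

200

Use providers in increasing cost order.
Vendor 5 (14): use full 2200 ; 5600 nurse-hours to go.
Vendor R (22): use full 2300 ; 3300 nurse-hours to go.
Vendor Z at 30: take all 1500 nurse-hours ; 1800 still needed.
Vendor 20 at 34: take all 1600 nurse-hours ; 200 still needed.
Vendor J (46): take the remaining 200 ; done.
Vendor 19: unused.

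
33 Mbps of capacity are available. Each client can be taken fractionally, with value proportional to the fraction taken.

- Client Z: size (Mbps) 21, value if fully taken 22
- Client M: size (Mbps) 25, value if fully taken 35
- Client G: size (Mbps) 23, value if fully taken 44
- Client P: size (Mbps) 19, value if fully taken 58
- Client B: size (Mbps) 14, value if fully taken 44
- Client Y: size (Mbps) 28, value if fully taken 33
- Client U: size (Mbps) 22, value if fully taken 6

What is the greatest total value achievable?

102

Best value per unit of size first: Client B 44/14≈3.14, Client P 58/19≈3.05, Client G 44/23≈1.91, Client M 35/25≈1.4, Client Y 33/28≈1.18, Client Z 22/21≈1.05, Client U 6/22≈0.273.
All 14 Mbps of Client B fit (value 44) — 19 remain.
Client P: take in full, 19 Mbps for value 58 — 0 left.
Total value = 102.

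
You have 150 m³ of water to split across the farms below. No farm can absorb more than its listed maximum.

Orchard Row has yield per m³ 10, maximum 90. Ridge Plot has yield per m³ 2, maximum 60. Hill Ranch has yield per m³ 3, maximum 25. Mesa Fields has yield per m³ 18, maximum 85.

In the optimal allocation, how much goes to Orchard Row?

Order the farms by yield per m³: Mesa Fields 18 > Orchard Row 10 > Hill Ranch 3 > Ridge Plot 2.
Give Mesa Fields 85 to hit its cap of 85 → 65 left.
Orchard Row has room for 90 but only 65 remain, so it gets 65.

65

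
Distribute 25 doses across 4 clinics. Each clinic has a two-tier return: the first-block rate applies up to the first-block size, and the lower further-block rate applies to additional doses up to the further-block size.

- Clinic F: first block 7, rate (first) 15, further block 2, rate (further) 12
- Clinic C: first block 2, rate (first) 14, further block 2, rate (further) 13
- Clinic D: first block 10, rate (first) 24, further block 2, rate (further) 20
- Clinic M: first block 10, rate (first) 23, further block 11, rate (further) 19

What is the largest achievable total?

567

Treat each block as its own option and order by rate: Clinic D/T1 24 > Clinic M/T1 23 > Clinic D/T2 20 > Clinic M/T2 19 > Clinic F/T1 15 > Clinic C/T1 14 > Clinic C/T2 13 > Clinic F/T2 12.
Clinic D/T1 (24): +10 — 15 left.
Clinic M/T1 (23): +10 — 5 left.
Clinic D/T2 (20): +2 — 3 left.
3 remain; put them into Clinic M T2 at 19.
Total = 24×10 + 23×10 + 20×2 + 19×3 = 567.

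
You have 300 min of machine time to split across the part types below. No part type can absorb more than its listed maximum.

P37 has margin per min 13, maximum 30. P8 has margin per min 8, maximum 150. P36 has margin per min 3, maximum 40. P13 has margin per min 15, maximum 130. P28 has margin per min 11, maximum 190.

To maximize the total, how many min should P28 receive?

140

Order the part types by margin per min: P13 15 > P37 13 > P28 11 > P8 8 > P36 3.
P13: +130 to 130 (cap) → 170 left.
P37: +30 to 30 (cap) → 140 left.
P28: +140 (room for 190) → 140. Pool exhausted.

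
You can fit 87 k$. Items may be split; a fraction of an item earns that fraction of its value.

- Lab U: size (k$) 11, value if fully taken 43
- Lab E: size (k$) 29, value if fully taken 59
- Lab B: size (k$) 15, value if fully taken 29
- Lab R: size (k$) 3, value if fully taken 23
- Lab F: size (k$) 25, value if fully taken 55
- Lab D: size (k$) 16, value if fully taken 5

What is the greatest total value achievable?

210.25

Sort by value density: Lab R 23/3≈7.67, Lab U 43/11≈3.91, Lab F 55/25≈2.2, Lab E 59/29≈2.03, Lab B 29/15≈1.93, Lab D 5/16≈0.312.
Take all of Lab R (3 k$, value 23) → 84 k$ left.
Take all of Lab U (11 k$, value 43) → 73 k$ left.
Take all of Lab F (25 k$, value 55) → 48 k$ left.
Lab E: take in full, 29 k$ for value 59 → 19 left.
All 15 k$ of Lab B fit (value 29) → 4 remain.
Only 4 k$ remain; take 4/16 of Lab D for value 5×4/16 = 1.25.
Total value = 210.25.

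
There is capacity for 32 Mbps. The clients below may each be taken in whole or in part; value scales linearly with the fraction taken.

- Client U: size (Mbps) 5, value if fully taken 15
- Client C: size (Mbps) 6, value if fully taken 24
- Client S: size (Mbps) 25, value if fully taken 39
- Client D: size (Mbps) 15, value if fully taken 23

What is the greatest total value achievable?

71.76

Best value per unit of size first: Client C 24/6≈4, Client U 15/5≈3, Client S 39/25≈1.56, Client D 23/15≈1.53.
Client C: take in full, 6 Mbps for value 24 → 26 left.
Take all of Client U (5 Mbps, value 15) → 21 Mbps left.
Fill the last 21 Mbps with part of Client S: 21/25 of it earns 32.76.
Total value = 71.76.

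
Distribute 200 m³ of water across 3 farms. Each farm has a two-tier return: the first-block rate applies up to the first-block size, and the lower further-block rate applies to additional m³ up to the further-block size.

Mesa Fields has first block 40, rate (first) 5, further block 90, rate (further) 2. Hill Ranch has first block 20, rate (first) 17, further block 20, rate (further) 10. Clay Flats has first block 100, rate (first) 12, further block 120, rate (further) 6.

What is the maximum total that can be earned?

2100

Treat each block as its own option and order by rate: Hill Ranch/T1 17 > Clay Flats/T1 12 > Hill Ranch/T2 10 > Clay Flats/T2 6 > Mesa Fields/T1 5 > Mesa Fields/T2 2.
Fill Hill Ranch T1 block (20 at 17) → 180 left.
Clay Flats/T1 (12): +100 → 80 left.
Hill Ranch/T2 (10): +20 → 60 left.
60 remain; put them into Clay Flats T2 at 6.
Total = 17×20 + 12×100 + 10×20 + 6×60 = 2100.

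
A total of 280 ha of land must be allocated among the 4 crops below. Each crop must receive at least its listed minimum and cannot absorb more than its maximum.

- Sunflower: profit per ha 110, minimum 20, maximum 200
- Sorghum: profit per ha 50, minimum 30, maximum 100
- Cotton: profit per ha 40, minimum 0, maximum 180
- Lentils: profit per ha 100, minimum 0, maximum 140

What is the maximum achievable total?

Meeting every minimum uses 20+30+0+0 = 50 ha, leaving 230.
Order the crops by profit per ha: Sunflower 110 > Lentils 100 > Sorghum 50 > Cotton 40.
Sunflower: +180 to 200 (cap) → 50 left.
Lentils has room for 140 more but only 50 remain, so it gets 50.
Total = 110×200 + 50×30 + 100×50 = 28500.

28500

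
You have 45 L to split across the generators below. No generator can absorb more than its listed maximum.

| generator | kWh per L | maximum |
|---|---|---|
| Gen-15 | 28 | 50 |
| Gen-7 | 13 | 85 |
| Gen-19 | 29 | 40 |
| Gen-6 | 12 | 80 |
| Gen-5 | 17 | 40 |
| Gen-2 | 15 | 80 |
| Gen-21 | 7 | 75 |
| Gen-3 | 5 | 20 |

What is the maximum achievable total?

Rank by kWh per L: Gen-19 29 > Gen-15 28 > Gen-5 17 > Gen-2 15 > Gen-7 13 > Gen-6 12 > Gen-21 7 > Gen-3 5.
Gen-19: +40 to 40 (cap) — 5 left.
Only 5 left; Gen-15 takes them to reach 5.
Total = 28×5 + 29×40 = 1300.

1300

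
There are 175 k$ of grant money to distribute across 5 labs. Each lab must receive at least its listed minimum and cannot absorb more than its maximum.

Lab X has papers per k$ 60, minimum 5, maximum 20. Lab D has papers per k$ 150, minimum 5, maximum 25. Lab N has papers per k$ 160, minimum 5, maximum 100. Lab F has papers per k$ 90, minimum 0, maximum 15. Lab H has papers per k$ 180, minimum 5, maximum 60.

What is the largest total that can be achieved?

Meeting every minimum uses 5+5+5+0+5 = 20 k$, leaving 155.
Rank by papers per k$: Lab H 180 > Lab N 160 > Lab D 150 > Lab F 90 > Lab X 60.
Lab H takes 55 more to reach its cap of 60 → 100 left.
Give Lab N 95 more to hit its cap of 100 → 5 left.
Lab D: +5 (room for 20) → 10. Pool exhausted.
Total = 60×5 + 150×10 + 160×100 + 180×60 = 28600.

28600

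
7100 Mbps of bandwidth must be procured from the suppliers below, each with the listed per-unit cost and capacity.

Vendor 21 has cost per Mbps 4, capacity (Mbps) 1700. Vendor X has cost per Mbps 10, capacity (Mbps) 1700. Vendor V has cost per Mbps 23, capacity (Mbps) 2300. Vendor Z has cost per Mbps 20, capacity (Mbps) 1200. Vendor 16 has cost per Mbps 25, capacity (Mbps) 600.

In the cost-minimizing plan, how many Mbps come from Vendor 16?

Use suppliers in increasing cost order.
Vendor 21 (4): use full 1700 — 5400 Mbps to go.
Take 1700 from Vendor X at 10 — need 3700 more.
Vendor Z (20): use full 1200 — 2500 Mbps to go.
Take 2300 from Vendor V at 23 — need 200 more.
Take 200 from Vendor 16 at 25 to finish.

200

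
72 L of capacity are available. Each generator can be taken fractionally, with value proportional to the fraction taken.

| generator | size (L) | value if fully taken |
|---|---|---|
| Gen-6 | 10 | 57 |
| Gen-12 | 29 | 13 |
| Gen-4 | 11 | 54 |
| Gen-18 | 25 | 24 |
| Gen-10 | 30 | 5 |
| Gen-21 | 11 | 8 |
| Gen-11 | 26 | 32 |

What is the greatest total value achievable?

167

Sort by value density: Gen-6 57/10≈5.7, Gen-4 54/11≈4.91, Gen-11 32/26≈1.23, Gen-18 24/25≈0.96, Gen-21 8/11≈0.727, Gen-12 13/29≈0.448, Gen-10 5/30≈0.167.
Take all of Gen-6 (10 L, value 57) — 62 L left.
All 11 L of Gen-4 fit (value 54) — 51 remain.
All 26 L of Gen-11 fit (value 32) — 25 remain.
Gen-18: take in full, 25 L for value 24 — 0 left.
Total value = 167.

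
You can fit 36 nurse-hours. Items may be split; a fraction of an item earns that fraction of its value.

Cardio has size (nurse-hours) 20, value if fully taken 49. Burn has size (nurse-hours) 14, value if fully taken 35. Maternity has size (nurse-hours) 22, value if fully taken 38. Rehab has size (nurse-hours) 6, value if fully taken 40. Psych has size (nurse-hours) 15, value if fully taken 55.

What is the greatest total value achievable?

132.45

Best value per unit of size first: Rehab 40/6≈6.67, Psych 55/15≈3.67, Burn 35/14≈2.5, Cardio 49/20≈2.45, Maternity 38/22≈1.73.
Rehab: take in full, 6 nurse-hours for value 40 ; 30 left.
All 15 nurse-hours of Psych fit (value 55) ; 15 remain.
Take all of Burn (14 nurse-hours, value 35) ; 1 nurse-hours left.
1 nurse-hours left: a 1/20 share of Cardio gives 49×1/20 = 2.45.
Total value = 132.45.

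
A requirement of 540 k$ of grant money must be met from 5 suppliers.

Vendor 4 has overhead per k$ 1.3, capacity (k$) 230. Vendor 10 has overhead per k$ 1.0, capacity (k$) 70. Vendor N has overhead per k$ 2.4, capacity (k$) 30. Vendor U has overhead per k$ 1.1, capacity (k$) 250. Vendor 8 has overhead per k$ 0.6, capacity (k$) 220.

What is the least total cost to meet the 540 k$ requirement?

477

Use suppliers in increasing cost order.
Vendor 8 (0.6): use full 220 → 320 k$ to go.
Vendor 10 (1.0): use full 70 → 250 k$ to go.
Vendor U (1.1): use full 250 → 0 k$ to go.
Vendor 4, Vendor N: unused.
Cost = 220×0.6 + 70×1.0 + 250×1.1 = 477.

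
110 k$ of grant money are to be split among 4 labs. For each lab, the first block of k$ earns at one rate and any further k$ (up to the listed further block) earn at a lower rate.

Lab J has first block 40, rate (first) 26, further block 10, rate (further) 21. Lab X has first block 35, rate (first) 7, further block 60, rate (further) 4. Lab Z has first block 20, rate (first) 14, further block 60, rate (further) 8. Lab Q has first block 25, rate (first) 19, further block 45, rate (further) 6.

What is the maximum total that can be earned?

2125

Rank every tier by rate: Lab J/first 26 > Lab J/second 21 > Lab Q/first 19 > Lab Z/first 14 > Lab Z/second 8 > Lab X/first 7 > Lab Q/second 6 > Lab X/second 4.
Fill Lab J first block (40 at 26) → 70 left.
Lab J/second (21): +10 → 60 left.
Lab Q/first (19): +25 → 35 left.
Lab Z first at 14: fill all 20 → 15 left.
Lab Z/second: +15 of 60 at 8; pool empty.
Total = 26×40 + 21×10 + 19×25 + 14×20 + 8×15 = 2125.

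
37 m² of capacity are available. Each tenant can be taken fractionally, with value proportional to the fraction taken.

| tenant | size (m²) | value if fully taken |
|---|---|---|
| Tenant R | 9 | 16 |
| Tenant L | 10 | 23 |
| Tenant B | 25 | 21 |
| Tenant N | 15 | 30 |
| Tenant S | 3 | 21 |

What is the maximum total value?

Rank by value-to-size ratio: Tenant S 21/3≈7, Tenant L 23/10≈2.3, Tenant N 30/15≈2, Tenant R 16/9≈1.78, Tenant B 21/25≈0.84.
All 3 m² of Tenant S fit (value 21) — 34 remain.
Take all of Tenant L (10 m², value 23) — 24 m² left.
Take all of Tenant N (15 m², value 30) — 9 m² left.
Take all of Tenant R (9 m², value 16) — 0 m² left.
Total value = 90.

90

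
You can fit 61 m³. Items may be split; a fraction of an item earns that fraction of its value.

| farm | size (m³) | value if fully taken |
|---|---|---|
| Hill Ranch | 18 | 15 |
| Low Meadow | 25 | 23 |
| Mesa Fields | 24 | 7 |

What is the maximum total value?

Sort by value density: Low Meadow 23/25≈0.92, Hill Ranch 15/18≈0.833, Mesa Fields 7/24≈0.292.
All 25 m³ of Low Meadow fit (value 23) → 36 remain.
All 18 m³ of Hill Ranch fit (value 15) → 18 remain.
Fill the last 18 m³ with part of Mesa Fields: 18/24 of it earns 5.25.
Total value = 43.25.

43.25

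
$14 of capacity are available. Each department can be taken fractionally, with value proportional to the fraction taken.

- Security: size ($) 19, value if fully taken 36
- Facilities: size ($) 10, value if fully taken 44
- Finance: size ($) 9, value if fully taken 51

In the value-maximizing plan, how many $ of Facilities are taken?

Sort by value density: Finance 51/9≈5.67, Facilities 44/10≈4.4, Security 36/19≈1.89.
Finance: take in full, 9 $ for value 51 — 5 left.
Only 5 $ remain; take 5/10 of Facilities for value 44×5/10 = 22.

5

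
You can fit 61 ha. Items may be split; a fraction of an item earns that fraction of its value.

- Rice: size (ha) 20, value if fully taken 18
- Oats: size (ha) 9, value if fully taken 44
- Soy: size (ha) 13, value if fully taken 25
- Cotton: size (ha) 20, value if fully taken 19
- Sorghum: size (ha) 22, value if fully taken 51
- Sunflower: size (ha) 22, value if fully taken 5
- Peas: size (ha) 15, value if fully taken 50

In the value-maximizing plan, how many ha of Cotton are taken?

2

Best value per unit of size first: Oats 44/9≈4.89, Peas 50/15≈3.33, Sorghum 51/22≈2.32, Soy 25/13≈1.92, Cotton 19/20≈0.95, Rice 18/20≈0.9, Sunflower 5/22≈0.227.
All 9 ha of Oats fit (value 44) → 52 remain.
Peas: take in full, 15 ha for value 50 → 37 left.
All 22 ha of Sorghum fit (value 51) → 15 remain.
Soy: take in full, 13 ha for value 25 → 2 left.
Fill the last 2 ha with part of Cotton: 2/20 of it earns 1.9.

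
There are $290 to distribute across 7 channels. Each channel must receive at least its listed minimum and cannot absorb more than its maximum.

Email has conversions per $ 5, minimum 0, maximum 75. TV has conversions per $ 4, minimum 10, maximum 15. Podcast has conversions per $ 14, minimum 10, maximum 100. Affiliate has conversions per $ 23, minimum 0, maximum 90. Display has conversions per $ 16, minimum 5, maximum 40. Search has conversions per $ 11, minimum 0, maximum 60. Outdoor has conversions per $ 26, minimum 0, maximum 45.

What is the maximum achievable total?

5375

Meeting every minimum uses 0+10+10+0+5+0+0 = 25 $, leaving 265.
Rank by conversions per $: Outdoor 26 > Affiliate 23 > Display 16 > Podcast 14 > Search 11 > Email 5 > TV 4.
Outdoor takes 45 more to reach its cap of 45 — 220 left.
Affiliate: +90 to 90 (cap) — 130 left.
Display: +35 to 40 (cap) — 95 left.
Podcast: +90 to 100 (cap) — 5 left.
Only 5 left; Search takes them to reach 5.
Total = 4×10 + 14×100 + 23×90 + 16×40 + 11×5 + 26×45 = 5375.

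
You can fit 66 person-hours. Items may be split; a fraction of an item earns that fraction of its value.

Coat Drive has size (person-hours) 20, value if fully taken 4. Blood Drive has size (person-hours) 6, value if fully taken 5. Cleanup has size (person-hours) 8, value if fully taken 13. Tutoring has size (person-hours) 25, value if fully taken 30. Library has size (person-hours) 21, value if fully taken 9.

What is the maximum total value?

58.2

Sort by value density: Cleanup 13/8≈1.62, Tutoring 30/25≈1.2, Blood Drive 5/6≈0.833, Library 9/21≈0.429, Coat Drive 4/20≈0.2.
Cleanup: take in full, 8 person-hours for value 13 ; 58 left.
Tutoring: take in full, 25 person-hours for value 30 ; 33 left.
Blood Drive: take in full, 6 person-hours for value 5 ; 27 left.
Take all of Library (21 person-hours, value 9) ; 6 person-hours left.
Only 6 person-hours remain; take 6/20 of Coat Drive for value 4×6/20 = 1.2.
Total value = 58.2.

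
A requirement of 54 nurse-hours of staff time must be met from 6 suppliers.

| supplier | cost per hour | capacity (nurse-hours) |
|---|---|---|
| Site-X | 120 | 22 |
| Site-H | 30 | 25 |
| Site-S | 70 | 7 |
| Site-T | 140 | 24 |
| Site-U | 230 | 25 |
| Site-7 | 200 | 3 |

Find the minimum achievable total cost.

3880

Cheapest first:
Site-H (30): use full 25 ; 29 nurse-hours to go.
Site-S (70): use full 7 ; 22 nurse-hours to go.
Site-X at 120: take all 22 nurse-hours ; 0 still needed.
Site-T, Site-7, Site-U: unused.
Cost = 25×30 + 7×70 + 22×120 = 3880.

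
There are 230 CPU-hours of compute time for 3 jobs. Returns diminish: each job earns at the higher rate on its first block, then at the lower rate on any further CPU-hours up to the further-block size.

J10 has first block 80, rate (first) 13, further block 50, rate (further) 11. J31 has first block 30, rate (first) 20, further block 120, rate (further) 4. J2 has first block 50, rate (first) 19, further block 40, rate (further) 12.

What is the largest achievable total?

3400

Order all 6 blocks by rate: J31/tier1 20 > J2/tier1 19 > J10/tier1 13 > J2/tier2 12 > J10/tier2 11 > J31/tier2 4.
J31/tier1 (20): +30 ; 200 left.
Fill J2 tier1 block (50 at 19) ; 150 left.
J10/tier1 (13): +80 ; 70 left.
J2/tier2 (12): +40 ; 30 left.
30 remain; put them into J10 tier2 at 11.
Total = 20×30 + 19×50 + 13×80 + 12×40 + 11×30 = 3400.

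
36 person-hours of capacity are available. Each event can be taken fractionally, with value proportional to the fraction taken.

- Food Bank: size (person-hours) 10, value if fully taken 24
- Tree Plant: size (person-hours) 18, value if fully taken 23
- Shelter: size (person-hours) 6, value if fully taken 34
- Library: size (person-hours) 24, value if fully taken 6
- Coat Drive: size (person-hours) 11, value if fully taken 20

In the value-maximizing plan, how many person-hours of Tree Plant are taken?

9

Best value per unit of size first: Shelter 34/6≈5.67, Food Bank 24/10≈2.4, Coat Drive 20/11≈1.82, Tree Plant 23/18≈1.28, Library 6/24≈0.25.
Shelter: take in full, 6 person-hours for value 34 → 30 left.
Food Bank: take in full, 10 person-hours for value 24 → 20 left.
Take all of Coat Drive (11 person-hours, value 20) → 9 person-hours left.
Only 9 person-hours remain; take 9/18 of Tree Plant for value 23×9/18 = 11.5.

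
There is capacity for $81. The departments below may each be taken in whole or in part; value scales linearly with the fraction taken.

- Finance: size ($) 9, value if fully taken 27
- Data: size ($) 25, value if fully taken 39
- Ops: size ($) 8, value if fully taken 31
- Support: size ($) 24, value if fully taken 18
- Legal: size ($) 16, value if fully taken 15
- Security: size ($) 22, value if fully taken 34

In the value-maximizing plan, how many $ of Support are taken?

Best value per unit of size first: Ops 31/8≈3.88, Finance 27/9≈3, Data 39/25≈1.56, Security 34/22≈1.55, Legal 15/16≈0.938, Support 18/24≈0.75.
All 8 $ of Ops fit (value 31) — 73 remain.
Finance: take in full, 9 $ for value 27 — 64 left.
All 25 $ of Data fit (value 39) — 39 remain.
Security: take in full, 22 $ for value 34 — 17 left.
Take all of Legal (16 $, value 15) — 1 $ left.
Fill the last 1 $ with part of Support: 1/24 of it earns 0.75.

1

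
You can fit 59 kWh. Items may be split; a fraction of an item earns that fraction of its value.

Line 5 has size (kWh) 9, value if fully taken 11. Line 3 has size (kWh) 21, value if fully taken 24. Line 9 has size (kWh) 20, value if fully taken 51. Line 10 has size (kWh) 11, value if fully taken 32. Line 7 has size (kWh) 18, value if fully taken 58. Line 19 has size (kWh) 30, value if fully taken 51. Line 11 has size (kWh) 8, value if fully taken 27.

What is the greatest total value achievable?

171.4

Sort by value density: Line 11 27/8≈3.38, Line 7 58/18≈3.22, Line 10 32/11≈2.91, Line 9 51/20≈2.55, Line 19 51/30≈1.7, Line 5 11/9≈1.22, Line 3 24/21≈1.14.
All 8 kWh of Line 11 fit (value 27) — 51 remain.
All 18 kWh of Line 7 fit (value 58) — 33 remain.
Line 10: take in full, 11 kWh for value 32 — 22 left.
Take all of Line 9 (20 kWh, value 51) — 2 kWh left.
Fill the last 2 kWh with part of Line 19: 2/30 of it earns 3.4.
Total value = 171.4.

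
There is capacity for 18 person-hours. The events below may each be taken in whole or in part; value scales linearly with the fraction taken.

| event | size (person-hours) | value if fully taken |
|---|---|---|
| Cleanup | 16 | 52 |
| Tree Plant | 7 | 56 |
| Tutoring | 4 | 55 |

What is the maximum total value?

Rank by value-to-size ratio: Tutoring 55/4≈13.8, Tree Plant 56/7≈8, Cleanup 52/16≈3.25.
Tutoring: take in full, 4 person-hours for value 55 ; 14 left.
Tree Plant: take in full, 7 person-hours for value 56 ; 7 left.
Fill the last 7 person-hours with part of Cleanup: 7/16 of it earns 22.75.
Total value = 133.75.

133.75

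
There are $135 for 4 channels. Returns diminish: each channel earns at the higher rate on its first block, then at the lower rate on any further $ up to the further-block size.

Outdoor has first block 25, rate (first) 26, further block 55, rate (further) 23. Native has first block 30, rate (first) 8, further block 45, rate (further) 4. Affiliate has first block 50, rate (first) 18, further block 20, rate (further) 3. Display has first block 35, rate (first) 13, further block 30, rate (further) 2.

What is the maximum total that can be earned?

Treat each block as its own option and order by rate: Outdoor/first 26 > Outdoor/second 23 > Affiliate/first 18 > Display/first 13 > Native/first 8 > Native/second 4 > Affiliate/second 3 > Display/second 2.
Outdoor/first (26): +25 → 110 left.
Outdoor second at 23: fill all 55 → 55 left.
Affiliate/first (18): +50 → 5 left.
Display first at 13: only 5 left, fill 5.
Total = 26×25 + 23×55 + 18×50 + 13×5 = 2880.

2880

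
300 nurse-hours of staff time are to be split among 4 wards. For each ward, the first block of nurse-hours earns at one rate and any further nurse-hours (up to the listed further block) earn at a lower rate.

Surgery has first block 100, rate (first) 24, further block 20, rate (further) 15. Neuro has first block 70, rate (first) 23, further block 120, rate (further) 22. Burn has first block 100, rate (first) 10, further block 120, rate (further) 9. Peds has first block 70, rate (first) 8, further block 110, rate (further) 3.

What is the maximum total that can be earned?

Treat each block as its own option and order by rate: Surgery/T1 24 > Neuro/T1 23 > Neuro/T2 22 > Surgery/T2 15 > Burn/T1 10 > Burn/T2 9 > Peds/T1 8 > Peds/T2 3.
Surgery/T1 (24): +100 ; 200 left.
Fill Neuro T1 block (70 at 23) ; 130 left.
Neuro/T2 (22): +120 ; 10 left.
Surgery T2 at 15: only 10 left, fill 10.
Total = 24×100 + 23×70 + 22×120 + 15×10 = 6800.

6800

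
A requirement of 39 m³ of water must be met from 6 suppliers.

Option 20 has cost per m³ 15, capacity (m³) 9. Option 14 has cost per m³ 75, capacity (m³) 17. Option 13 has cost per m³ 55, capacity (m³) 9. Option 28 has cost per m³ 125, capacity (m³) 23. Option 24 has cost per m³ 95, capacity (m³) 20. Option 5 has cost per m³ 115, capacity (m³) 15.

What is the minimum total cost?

Use suppliers in increasing cost order.
Option 20 at 15: take all 9 m³ — 30 still needed.
Option 13 at 55: take all 9 m³ — 21 still needed.
Take 17 from Option 14 at 75 — need 4 more.
Take 4 from Option 24 at 95 to finish.
Option 5, Option 28: unused.
Cost = 9×15 + 9×55 + 17×75 + 4×95 = 2285.

2285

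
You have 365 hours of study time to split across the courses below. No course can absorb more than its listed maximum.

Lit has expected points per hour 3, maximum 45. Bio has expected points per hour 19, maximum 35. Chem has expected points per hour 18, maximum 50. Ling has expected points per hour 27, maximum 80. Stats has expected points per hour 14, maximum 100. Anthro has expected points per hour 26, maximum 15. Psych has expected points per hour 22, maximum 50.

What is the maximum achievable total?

6720

Order the courses by expected points per hour: Ling 27 > Anthro 26 > Psych 22 > Bio 19 > Chem 18 > Stats 14 > Lit 3.
Give Ling 80 to hit its cap of 80 → 285 left.
Give Anthro 15 to hit its cap of 15 → 270 left.
Psych: +50 to 50 (cap) → 220 left.
Give Bio 35 to hit its cap of 35 → 185 left.
Give Chem 50 to hit its cap of 50 → 135 left.
Give Stats 100 to hit its cap of 100 → 35 left.
Only 35 left; Lit takes them to reach 35.
Total = 3×35 + 19×35 + 18×50 + 27×80 + 14×100 + 26×15 + 22×50 = 6720.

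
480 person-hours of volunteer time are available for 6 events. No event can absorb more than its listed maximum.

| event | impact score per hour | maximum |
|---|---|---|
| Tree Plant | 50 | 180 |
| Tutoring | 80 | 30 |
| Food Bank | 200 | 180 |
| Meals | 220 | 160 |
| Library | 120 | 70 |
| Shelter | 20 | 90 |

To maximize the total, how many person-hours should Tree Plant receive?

Rank by impact score per hour: Meals 220 > Food Bank 200 > Library 120 > Tutoring 80 > Tree Plant 50 > Shelter 20.
Meals takes 160 to reach its cap of 160 — 320 left.
Food Bank takes 180 to reach its cap of 180 — 140 left.
Give Library 70 to hit its cap of 70 — 70 left.
Give Tutoring 30 to hit its cap of 30 — 40 left.
Tree Plant: +40 (room for 180) → 40. Pool exhausted.

40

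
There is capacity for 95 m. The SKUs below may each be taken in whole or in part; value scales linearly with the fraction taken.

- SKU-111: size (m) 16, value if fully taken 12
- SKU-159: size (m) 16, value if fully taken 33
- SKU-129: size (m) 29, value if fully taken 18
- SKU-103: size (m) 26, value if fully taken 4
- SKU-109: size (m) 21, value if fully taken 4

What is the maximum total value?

69

Best value per unit of size first: SKU-159 33/16≈2.06, SKU-111 12/16≈0.75, SKU-129 18/29≈0.621, SKU-109 4/21≈0.19, SKU-103 4/26≈0.154.
SKU-159: take in full, 16 m for value 33 — 79 left.
Take all of SKU-111 (16 m, value 12) — 63 m left.
SKU-129: take in full, 29 m for value 18 — 34 left.
SKU-109: take in full, 21 m for value 4 — 13 left.
13 m left: a 13/26 share of SKU-103 gives 4×13/26 = 2.
Total value = 69.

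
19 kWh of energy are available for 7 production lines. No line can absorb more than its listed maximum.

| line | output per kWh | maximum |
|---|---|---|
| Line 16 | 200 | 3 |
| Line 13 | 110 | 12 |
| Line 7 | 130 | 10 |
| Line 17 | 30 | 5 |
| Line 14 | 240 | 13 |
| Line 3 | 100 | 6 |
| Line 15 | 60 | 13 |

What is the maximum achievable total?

4110

Highest output per kWh first: Line 14 240 > Line 16 200 > Line 7 130 > Line 13 110 > Line 3 100 > Line 15 60 > Line 17 30.
Give Line 14 13 to hit its cap of 13 — 6 left.
Give Line 16 3 to hit its cap of 3 — 3 left.
Only 3 left; Line 7 takes them to reach 3.
Total = 200×3 + 130×3 + 240×13 = 4110.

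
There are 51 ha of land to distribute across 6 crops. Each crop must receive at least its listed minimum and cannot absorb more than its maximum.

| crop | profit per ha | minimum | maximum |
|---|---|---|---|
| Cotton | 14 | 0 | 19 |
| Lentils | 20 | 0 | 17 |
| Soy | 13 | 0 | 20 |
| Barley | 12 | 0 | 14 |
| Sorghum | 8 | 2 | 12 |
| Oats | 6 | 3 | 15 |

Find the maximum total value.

770

Meeting every minimum uses 0+0+0+0+2+3 = 5 ha, leaving 46.
Rank by profit per ha: Lentils 20 > Cotton 14 > Soy 13 > Barley 12 > Sorghum 8 > Oats 6.
Lentils: +17 to 17 (cap) → 29 left.
Cotton takes 19 more to reach its cap of 19 → 10 left.
Only 10 left; Soy takes them to reach 10.
Total = 14×19 + 20×17 + 13×10 + 8×2 + 6×3 = 770.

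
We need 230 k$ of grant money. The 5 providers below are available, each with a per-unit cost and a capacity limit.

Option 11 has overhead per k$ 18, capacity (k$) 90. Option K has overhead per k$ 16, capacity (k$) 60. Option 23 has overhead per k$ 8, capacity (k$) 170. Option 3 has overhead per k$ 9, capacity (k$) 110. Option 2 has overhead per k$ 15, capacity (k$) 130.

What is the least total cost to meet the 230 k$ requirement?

Fill from the cheapest provider first.
Take 170 from Option 23 at 8 ; need 60 more.
Option 3 at 9: take 60 of its 110 ; requirement met.
Option 2, Option K, Option 11: unused.
Cost = 170×8 + 60×9 = 1900.

1900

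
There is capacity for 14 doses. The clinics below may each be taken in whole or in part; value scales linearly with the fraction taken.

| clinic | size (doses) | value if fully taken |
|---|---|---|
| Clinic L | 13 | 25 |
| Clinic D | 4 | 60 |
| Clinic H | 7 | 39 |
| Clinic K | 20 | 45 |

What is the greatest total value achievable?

105.75

Rank by value-to-size ratio: Clinic D 60/4≈15, Clinic H 39/7≈5.57, Clinic K 45/20≈2.25, Clinic L 25/13≈1.92.
All 4 doses of Clinic D fit (value 60) ; 10 remain.
All 7 doses of Clinic H fit (value 39) ; 3 remain.
3 doses left: a 3/20 share of Clinic K gives 45×3/20 = 6.75.
Total value = 105.75.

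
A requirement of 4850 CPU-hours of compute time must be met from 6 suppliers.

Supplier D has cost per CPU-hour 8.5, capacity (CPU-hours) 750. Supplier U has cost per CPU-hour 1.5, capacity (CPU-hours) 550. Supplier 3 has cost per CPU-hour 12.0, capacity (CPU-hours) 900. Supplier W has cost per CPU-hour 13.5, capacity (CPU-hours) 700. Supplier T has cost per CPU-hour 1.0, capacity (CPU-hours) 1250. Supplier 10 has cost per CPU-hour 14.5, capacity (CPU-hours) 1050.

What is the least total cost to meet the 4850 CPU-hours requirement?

Fill from the cheapest supplier first.
Take 1250 from Supplier T at 1.0 → need 3600 more.
Take 550 from Supplier U at 1.5 → need 3050 more.
Supplier D at 8.5: take all 750 CPU-hours → 2300 still needed.
Supplier 3 at 12.0: take all 900 CPU-hours → 1400 still needed.
Take 700 from Supplier W at 13.5 → need 700 more.
Take 700 from Supplier 10 at 14.5 to finish.
Cost = 1250×1.0 + 550×1.5 + 750×8.5 + 900×12.0 + 700×13.5 + 700×14.5 = 38850.

38850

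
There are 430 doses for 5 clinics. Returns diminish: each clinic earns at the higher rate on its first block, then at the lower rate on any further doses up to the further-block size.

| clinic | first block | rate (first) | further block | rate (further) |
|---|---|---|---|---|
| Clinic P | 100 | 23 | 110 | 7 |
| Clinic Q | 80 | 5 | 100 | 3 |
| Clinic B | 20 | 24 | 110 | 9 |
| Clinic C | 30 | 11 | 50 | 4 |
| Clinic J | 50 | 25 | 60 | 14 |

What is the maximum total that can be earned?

6610

Order all 10 blocks by rate: Clinic J/first 25 > Clinic B/first 24 > Clinic P/first 23 > Clinic J/second 14 > Clinic C/first 11 > Clinic B/second 9 > Clinic P/second 7 > Clinic Q/first 5 > Clinic C/second 4 > Clinic Q/second 3.
Clinic J first at 25: fill all 50 ; 380 left.
Clinic B/first (24): +20 ; 360 left.
Fill Clinic P first block (100 at 23) ; 260 left.
Clinic J/second (14): +60 ; 200 left.
Clinic C first at 11: fill all 30 ; 170 left.
Fill Clinic B second block (110 at 9) ; 60 left.
Clinic P/second: +60 of 110 at 7; pool empty.
Total = 25×50 + 24×20 + 23×100 + 14×60 + 11×30 + 9×110 + 7×60 = 6610.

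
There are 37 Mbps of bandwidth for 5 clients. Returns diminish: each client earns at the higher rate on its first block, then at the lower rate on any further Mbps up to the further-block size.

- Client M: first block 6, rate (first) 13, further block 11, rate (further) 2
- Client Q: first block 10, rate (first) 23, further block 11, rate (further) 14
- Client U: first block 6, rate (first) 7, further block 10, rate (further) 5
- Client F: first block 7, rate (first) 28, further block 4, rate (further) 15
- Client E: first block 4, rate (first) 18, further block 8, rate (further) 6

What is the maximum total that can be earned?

Treat each block as its own option and order by rate: Client F/T1 28 > Client Q/T1 23 > Client E/T1 18 > Client F/T2 15 > Client Q/T2 14 > Client M/T1 13 > Client U/T1 7 > Client E/T2 6 > Client U/T2 5 > Client M/T2 2.
Fill Client F T1 block (7 at 28) → 30 left.
Fill Client Q T1 block (10 at 23) → 20 left.
Fill Client E T1 block (4 at 18) → 16 left.
Client F/T2 (15): +4 → 12 left.
Fill Client Q T2 block (11 at 14) → 1 left.
1 remain; put them into Client M T1 at 13.
Total = 28×7 + 23×10 + 18×4 + 15×4 + 14×11 + 13×1 = 725.

725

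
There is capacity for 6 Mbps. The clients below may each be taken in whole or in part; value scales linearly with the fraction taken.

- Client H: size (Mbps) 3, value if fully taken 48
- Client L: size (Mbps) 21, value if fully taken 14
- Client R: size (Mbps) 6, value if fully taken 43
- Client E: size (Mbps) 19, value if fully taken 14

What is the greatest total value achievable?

Rank by value-to-size ratio: Client H 48/3≈16, Client R 43/6≈7.17, Client E 14/19≈0.737, Client L 14/21≈0.667.
Take all of Client H (3 Mbps, value 48) ; 3 Mbps left.
Fill the last 3 Mbps with part of Client R: 3/6 of it earns 21.5.
Total value = 69.5.

69.5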